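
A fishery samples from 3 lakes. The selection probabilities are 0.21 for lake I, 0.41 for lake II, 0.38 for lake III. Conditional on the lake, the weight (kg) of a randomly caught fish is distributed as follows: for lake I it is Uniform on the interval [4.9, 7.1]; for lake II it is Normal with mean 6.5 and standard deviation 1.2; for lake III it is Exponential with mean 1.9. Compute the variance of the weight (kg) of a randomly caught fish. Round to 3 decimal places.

6.707

Per component, I: μ=6, E[X²]=36.4033; II: μ=6.5, E[X²]=43.69; III: μ=1.9, E[X²]=7.22.
E[X] = 0.21·6 + 0.41·6.5 + 0.38·1.9 = 4.647.
E[X²] = 0.21·36.4033 + 0.41·43.69 + 0.38·7.22 = 28.3012.
Var(X) = E[X²] − (E[X])² = 28.3012 − 21.5946 = 6.70659.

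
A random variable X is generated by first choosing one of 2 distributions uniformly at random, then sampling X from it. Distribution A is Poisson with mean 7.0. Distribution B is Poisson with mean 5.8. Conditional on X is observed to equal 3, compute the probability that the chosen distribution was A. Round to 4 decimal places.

0.3462

Likelihoods P(X=3 | ·): A: 0.0521293; B: 0.098452.
Posterior ∝ prior × likelihood. Numerator for A: 0.5·0.0521293 = 0.0260646.
Normalizing constant: 0.5·0.0521293 + 0.5·0.098452 = 0.0752906.
P(A | observation) = 0.0260646 / 0.0752906 = 0.346187.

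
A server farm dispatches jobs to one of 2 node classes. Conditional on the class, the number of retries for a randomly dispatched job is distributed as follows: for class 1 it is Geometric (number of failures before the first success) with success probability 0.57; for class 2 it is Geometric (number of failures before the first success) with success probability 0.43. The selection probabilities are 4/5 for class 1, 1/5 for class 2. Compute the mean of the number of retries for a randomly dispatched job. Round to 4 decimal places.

Component means — 1: 0.754386; 2: 1.32558.
E[X] = 0.8·0.754386 + 0.2·1.32558 = 0.868625.

0.8686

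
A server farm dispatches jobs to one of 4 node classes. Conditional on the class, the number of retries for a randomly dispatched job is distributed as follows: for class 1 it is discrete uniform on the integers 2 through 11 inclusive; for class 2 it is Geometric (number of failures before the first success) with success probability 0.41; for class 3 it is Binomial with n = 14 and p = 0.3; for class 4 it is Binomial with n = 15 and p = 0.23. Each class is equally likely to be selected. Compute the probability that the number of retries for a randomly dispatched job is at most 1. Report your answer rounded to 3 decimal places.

0.202

Conditional on each class, P(X ≤ 1): 1: 0; 2: 0.6519; 3: 0.0474756; 4: 0.108688.
By total probability, P(X ≤ 1) = 0.25·0 + 0.25·0.6519 + 0.25·0.0474756 + 0.25·0.108688 = 0.202016.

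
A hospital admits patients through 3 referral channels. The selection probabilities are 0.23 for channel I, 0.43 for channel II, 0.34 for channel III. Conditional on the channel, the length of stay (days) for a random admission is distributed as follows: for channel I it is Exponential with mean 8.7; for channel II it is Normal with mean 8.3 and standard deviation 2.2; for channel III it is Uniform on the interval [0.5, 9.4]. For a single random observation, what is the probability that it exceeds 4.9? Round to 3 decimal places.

0.707

Conditional on each channel, P(X > 4.9): I: 0.569374; II: 0.938882; III: 0.505618.
By total probability, P(X > 4.9) = 0.23·0.569374 + 0.43·0.938882 + 0.34·0.505618 = 0.706585.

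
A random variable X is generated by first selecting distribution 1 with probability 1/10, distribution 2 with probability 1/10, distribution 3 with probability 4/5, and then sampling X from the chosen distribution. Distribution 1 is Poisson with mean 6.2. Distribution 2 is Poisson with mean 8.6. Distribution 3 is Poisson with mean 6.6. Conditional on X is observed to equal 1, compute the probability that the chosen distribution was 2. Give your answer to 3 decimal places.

Likelihoods P(X=1 | ·): 1: 0.0125825; 2: 0.00158331; 3: 0.00897843.
Posterior ∝ prior × likelihood. Numerator for 2: 0.1·0.00158331 = 0.000158331.
Normalizing constant: 0.1·0.0125825 + 0.1·0.00158331 + 0.8·0.00897843 = 0.00859932.
P(2 | observation) = 0.000158331 / 0.00859932 = 0.018412.

0.018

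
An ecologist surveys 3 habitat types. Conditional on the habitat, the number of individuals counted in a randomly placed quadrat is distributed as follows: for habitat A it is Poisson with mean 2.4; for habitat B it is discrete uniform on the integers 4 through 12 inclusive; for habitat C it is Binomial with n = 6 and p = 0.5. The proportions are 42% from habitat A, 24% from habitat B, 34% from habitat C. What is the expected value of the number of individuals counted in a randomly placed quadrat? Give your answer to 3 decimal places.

Component means — A: 2.4; B: 8; C: 3.
E[X] = 0.42·2.4 + 0.24·8 + 0.34·3 = 3.948.

3.948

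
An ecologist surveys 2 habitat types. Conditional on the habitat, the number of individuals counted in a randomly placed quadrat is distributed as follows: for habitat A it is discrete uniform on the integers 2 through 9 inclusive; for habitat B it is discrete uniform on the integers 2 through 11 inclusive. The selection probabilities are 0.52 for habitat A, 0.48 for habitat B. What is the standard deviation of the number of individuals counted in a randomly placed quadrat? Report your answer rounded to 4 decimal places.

Per component, A: μ=5.5, E[X²]=35.5; B: μ=6.5, E[X²]=50.5.
E[X] = 0.52·5.5 + 0.48·6.5 = 5.98.
E[X²] = 0.52·35.5 + 0.48·50.5 = 42.7.
Var(X) = E[X²] − (E[X])² = 42.7 − 35.7604 = 6.9396.
SD(X) = √6.9396 = 2.63431.

2.6343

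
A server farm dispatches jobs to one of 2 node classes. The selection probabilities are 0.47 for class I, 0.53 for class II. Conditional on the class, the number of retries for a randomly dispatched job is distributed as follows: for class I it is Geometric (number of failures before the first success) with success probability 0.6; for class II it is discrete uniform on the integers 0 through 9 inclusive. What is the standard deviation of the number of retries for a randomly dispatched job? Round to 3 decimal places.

2.925

Per component, I: μ=0.666667, E[X²]=1.55556; II: μ=4.5, E[X²]=28.5.
E[X] = 0.47·0.666667 + 0.53·4.5 = 2.69833.
E[X²] = 0.47·1.55556 + 0.53·28.5 = 15.8361.
Var(X) = E[X²] − (E[X])² = 15.8361 − 7.281 = 8.55511.
SD(X) = √8.55511 = 2.92491.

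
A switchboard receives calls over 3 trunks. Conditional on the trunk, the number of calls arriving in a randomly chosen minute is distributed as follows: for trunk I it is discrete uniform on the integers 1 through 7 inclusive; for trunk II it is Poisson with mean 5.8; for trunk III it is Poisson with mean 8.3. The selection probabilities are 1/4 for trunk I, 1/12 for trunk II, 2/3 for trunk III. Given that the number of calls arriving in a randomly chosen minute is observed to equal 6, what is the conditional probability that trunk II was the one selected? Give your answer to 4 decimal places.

Likelihoods P(X=6 | ·): I: 0.142857; II: 0.160076; III: 0.112847.
Posterior ∝ prior × likelihood. Numerator for II: 0.0833333·0.160076 = 0.0133397.
Normalizing constant: 0.25·0.142857 + 0.0833333·0.160076 + 0.666667·0.112847 = 0.124286.
P(II | observation) = 0.0133397 / 0.124286 = 0.107331.

0.1073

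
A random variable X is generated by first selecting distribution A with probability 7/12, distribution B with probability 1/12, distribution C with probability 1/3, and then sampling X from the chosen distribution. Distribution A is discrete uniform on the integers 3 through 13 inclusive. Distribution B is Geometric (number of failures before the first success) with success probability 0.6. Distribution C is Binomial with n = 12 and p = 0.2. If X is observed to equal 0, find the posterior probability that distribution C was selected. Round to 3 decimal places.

Likelihoods P(X=0 | ·): A: 0; B: 0.6; C: 0.0687195.
Posterior ∝ prior × likelihood. Numerator for C: 0.333333·0.0687195 = 0.0229065.
Normalizing constant: 0.583333·0 + 0.0833333·0.6 + 0.333333·0.0687195 = 0.0729065.
P(C | observation) = 0.0229065 / 0.0729065 = 0.31419.

0.314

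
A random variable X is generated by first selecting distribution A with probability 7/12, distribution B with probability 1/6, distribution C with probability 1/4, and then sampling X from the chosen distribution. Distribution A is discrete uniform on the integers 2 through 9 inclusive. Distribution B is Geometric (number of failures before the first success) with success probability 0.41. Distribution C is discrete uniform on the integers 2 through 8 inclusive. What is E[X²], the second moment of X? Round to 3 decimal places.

For each component E[X²] = Var + (mean)², giving A: 35.5; B: 5.58061; C: 29.
Overall E[X²] = 0.583333·35.5 + 0.166667·5.58061 + 0.25·29 = 28.8884.

28.888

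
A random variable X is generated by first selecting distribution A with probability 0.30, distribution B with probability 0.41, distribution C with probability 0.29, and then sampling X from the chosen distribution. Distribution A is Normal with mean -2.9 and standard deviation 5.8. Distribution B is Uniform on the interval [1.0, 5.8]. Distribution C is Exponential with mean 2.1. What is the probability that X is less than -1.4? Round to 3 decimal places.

Conditional on each component, P(X < -1.4): A: 0.602036; B: 0; C: 0.
By total probability, P(X < -1.4) = 0.3·0.602036 + 0.41·0 + 0.29·0 = 0.180611.

0.181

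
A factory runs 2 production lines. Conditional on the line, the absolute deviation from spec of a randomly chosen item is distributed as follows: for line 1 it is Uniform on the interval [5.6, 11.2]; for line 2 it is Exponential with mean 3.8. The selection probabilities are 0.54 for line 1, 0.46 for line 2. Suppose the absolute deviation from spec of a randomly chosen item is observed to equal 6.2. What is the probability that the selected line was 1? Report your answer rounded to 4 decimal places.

Likelihoods f(6.2 | ·): 1: 0.178571; 2: 0.0514791.
Posterior ∝ prior × likelihood. Numerator for 1: 0.54·0.178571 = 0.0964286.
Normalizing constant: 0.54·0.178571 + 0.46·0.0514791 = 0.120109.
P(1 | observation) = 0.0964286 / 0.120109 = 0.802843.

0.8028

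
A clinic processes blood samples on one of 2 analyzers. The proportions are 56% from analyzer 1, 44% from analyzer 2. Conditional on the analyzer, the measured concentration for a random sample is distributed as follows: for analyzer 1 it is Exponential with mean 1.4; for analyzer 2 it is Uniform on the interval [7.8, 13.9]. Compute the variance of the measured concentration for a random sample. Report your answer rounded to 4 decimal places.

24.4661

Per component, 1: μ=1.4, E[X²]=3.92; 2: μ=10.85, E[X²]=120.823.
E[X] = 0.56·1.4 + 0.44·10.85 = 5.558.
E[X²] = 0.56·3.92 + 0.44·120.823 = 55.3575.
Var(X) = E[X²] − (E[X])² = 55.3575 − 30.8914 = 24.4661.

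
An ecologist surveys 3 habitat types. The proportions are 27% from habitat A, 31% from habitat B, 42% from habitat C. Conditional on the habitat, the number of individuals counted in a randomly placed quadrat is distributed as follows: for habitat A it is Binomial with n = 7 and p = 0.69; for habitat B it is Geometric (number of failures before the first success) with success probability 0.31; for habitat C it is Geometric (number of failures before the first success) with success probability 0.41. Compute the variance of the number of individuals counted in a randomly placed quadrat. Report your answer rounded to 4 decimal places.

Per component, A: μ=4.83, E[X²]=24.8262; B: μ=2.22581, E[X²]=12.1342; C: μ=1.43902, E[X²]=5.58061.
E[X] = 0.27·4.83 + 0.31·2.22581 + 0.42·1.43902 = 2.59849.
E[X²] = 0.27·24.8262 + 0.31·12.1342 + 0.42·5.58061 = 12.8085.
Var(X) = E[X²] − (E[X])² = 12.8085 − 6.75215 = 6.05639.

6.0564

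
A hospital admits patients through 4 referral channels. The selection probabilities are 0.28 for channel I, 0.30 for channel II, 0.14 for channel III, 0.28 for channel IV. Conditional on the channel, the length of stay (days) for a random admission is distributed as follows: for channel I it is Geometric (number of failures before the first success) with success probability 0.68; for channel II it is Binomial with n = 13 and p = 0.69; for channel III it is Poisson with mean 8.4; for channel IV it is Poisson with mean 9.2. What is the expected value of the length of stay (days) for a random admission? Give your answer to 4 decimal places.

Component means — I: 0.470588; II: 8.97; III: 8.4; IV: 9.2.
E[X] = 0.28·0.470588 + 0.3·8.97 + 0.14·8.4 + 0.28·9.2 = 6.57476.

6.5748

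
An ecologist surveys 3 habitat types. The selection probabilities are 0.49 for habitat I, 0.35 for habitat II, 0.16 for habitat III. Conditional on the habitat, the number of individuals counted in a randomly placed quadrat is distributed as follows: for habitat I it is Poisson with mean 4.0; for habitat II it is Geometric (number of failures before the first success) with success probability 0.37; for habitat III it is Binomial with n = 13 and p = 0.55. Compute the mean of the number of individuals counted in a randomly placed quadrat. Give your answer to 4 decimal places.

Component means — I: 4; II: 1.7027; III: 7.15.
E[X] = 0.49·4 + 0.35·1.7027 + 0.16·7.15 = 3.69995.

3.6999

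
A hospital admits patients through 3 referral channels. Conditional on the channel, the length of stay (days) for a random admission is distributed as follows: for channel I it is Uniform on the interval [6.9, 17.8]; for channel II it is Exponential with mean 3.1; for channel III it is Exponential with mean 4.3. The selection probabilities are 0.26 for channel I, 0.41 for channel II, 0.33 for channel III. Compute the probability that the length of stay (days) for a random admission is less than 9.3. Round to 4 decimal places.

Conditional on each channel, P(X < 9.3): I: 0.220183; II: 0.950213; III: 0.884996.
By total probability, P(X < 9.3) = 0.26·0.220183 + 0.41·0.950213 + 0.33·0.884996 = 0.738884.

0.7389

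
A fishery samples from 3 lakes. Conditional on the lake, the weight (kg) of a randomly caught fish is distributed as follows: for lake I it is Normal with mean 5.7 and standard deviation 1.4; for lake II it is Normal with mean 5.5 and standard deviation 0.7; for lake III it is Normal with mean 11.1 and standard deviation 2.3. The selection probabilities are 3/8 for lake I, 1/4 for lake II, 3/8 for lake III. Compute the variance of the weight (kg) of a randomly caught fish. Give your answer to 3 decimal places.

Per component, I: μ=5.7, E[X²]=34.45; II: μ=5.5, E[X²]=30.74; III: μ=11.1, E[X²]=128.5.
E[X] = 0.375·5.7 + 0.25·5.5 + 0.375·11.1 = 7.675.
E[X²] = 0.375·34.45 + 0.25·30.74 + 0.375·128.5 = 68.7913.
Var(X) = E[X²] − (E[X])² = 68.7913 − 58.9056 = 9.88563.

9.886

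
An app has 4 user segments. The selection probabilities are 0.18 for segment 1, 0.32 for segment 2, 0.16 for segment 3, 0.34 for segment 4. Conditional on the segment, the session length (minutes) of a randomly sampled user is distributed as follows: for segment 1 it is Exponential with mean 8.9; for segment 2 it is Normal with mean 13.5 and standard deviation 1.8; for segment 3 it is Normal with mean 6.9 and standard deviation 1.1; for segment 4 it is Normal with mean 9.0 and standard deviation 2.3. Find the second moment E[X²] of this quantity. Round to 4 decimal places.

For each component E[X²] = Var + (mean)², giving 1: 158.42; 2: 185.49; 3: 48.82; 4: 86.29.
Overall E[X²] = 0.18·158.42 + 0.32·185.49 + 0.16·48.82 + 0.34·86.29 = 125.022.

125.0222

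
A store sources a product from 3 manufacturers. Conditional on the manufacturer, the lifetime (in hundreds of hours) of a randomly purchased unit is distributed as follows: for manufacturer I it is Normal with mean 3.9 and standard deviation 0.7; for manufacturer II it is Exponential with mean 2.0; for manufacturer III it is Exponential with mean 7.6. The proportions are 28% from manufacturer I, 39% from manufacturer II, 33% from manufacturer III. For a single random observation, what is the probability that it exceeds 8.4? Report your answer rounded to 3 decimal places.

Conditional on each manufacturer, P(X > 8.4): I: 6.44044e-11; II: 0.0149956; III: 0.331124.
By total probability, P(X > 8.4) = 0.28·6.44044e-11 + 0.39·0.0149956 + 0.33·0.331124 = 0.115119.

0.115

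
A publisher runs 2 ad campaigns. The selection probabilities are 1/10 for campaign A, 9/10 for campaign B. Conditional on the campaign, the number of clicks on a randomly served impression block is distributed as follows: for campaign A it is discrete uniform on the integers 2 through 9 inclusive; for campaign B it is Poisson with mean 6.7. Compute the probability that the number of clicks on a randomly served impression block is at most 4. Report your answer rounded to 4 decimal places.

Conditional on each campaign, P(X ≤ 4): A: 0.375; B: 0.202159.
By total probability, P(X ≤ 4) = 0.1·0.375 + 0.9·0.202159 = 0.219443.

0.2194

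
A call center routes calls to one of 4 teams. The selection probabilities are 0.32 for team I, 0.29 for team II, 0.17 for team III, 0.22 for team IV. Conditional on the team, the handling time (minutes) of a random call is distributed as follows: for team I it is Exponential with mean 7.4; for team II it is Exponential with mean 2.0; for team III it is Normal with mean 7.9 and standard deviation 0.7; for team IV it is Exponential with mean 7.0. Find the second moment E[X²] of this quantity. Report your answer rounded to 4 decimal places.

For each component E[X²] = Var + (mean)², giving I: 109.52; II: 8; III: 62.9; IV: 98.
Overall E[X²] = 0.32·109.52 + 0.29·8 + 0.17·62.9 + 0.22·98 = 69.6194.

69.6194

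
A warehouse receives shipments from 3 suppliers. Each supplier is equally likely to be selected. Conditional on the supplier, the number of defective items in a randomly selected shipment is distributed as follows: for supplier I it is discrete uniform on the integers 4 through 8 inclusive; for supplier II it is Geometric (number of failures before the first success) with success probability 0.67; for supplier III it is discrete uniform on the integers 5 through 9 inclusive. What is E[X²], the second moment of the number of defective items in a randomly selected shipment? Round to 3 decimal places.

For each component E[X²] = Var + (mean)², giving I: 38; II: 0.977723; III: 51.
Overall E[X²] = 0.333333·38 + 0.333333·0.977723 + 0.333333·51 = 29.9926.

29.993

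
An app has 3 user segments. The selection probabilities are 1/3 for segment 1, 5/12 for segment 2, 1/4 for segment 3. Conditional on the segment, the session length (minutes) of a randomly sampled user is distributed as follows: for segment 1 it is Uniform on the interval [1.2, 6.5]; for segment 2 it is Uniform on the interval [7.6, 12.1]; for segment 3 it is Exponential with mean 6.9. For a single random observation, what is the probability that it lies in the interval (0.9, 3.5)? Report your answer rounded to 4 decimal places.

Conditional on each segment, P(0.9 < X < 3.5): 1: 0.433962; 2: 0; 3: 0.275562.
By total probability, P(0.9 < X < 3.5) = 0.333333·0.433962 + 0.416667·0 + 0.25·0.275562 = 0.213545.

0.2135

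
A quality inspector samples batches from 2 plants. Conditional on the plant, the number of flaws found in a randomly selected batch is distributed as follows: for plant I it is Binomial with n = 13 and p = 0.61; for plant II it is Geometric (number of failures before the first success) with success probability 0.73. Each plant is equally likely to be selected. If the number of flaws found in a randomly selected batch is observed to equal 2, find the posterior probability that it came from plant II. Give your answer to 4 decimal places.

Likelihoods P(X=2 | ·): I: 0.000921436; II: 0.053217.
Posterior ∝ prior × likelihood. Numerator for II: 0.5·0.053217 = 0.0266085.
Normalizing constant: 0.5·0.000921436 + 0.5·0.053217 = 0.0270692.
P(II | observation) = 0.0266085 / 0.0270692 = 0.98298.

0.9830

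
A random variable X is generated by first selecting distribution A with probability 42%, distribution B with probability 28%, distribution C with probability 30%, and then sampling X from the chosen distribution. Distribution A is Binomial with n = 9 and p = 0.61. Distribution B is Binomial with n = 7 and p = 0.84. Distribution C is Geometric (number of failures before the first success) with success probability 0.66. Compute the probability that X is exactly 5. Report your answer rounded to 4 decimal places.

0.1673

Conditional on each component, P(X = 5): A: 0.246194; B: 0.224831; C: 0.00299874.
By total probability, P(X = 5) = 0.42·0.246194 + 0.28·0.224831 + 0.3·0.00299874 = 0.167254.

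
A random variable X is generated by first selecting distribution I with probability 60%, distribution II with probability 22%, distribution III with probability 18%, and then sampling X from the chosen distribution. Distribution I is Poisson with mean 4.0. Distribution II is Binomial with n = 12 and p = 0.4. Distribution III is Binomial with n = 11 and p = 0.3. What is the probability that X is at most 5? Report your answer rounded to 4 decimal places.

Conditional on each component, P(X ≤ 5): I: 0.78513; II: 0.665209; III: 0.921775.
By total probability, P(X ≤ 5) = 0.6·0.78513 + 0.22·0.665209 + 0.18·0.921775 = 0.783344.

0.7833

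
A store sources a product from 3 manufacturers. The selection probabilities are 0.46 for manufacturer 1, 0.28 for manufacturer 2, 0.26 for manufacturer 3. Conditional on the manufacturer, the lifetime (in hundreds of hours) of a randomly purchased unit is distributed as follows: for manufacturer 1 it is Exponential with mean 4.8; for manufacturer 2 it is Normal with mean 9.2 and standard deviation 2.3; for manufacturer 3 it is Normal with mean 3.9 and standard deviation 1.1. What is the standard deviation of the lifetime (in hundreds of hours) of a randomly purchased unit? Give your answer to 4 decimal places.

4.1267

Per component, 1: μ=4.8, E[X²]=46.08; 2: μ=9.2, E[X²]=89.93; 3: μ=3.9, E[X²]=16.42.
E[X] = 0.46·4.8 + 0.28·9.2 + 0.26·3.9 = 5.798.
E[X²] = 0.46·46.08 + 0.28·89.93 + 0.26·16.42 = 50.6464.
Var(X) = E[X²] − (E[X])² = 50.6464 − 33.6168 = 17.0296.
SD(X) = √17.0296 = 4.12669.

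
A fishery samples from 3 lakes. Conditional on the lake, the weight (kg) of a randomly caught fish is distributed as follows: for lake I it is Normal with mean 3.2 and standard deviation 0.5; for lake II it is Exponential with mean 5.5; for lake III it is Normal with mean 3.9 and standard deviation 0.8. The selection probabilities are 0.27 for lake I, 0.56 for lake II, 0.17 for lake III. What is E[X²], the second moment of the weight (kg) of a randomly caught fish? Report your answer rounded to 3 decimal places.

For each component E[X²] = Var + (mean)², giving I: 10.49; II: 60.5; III: 15.85.
Overall E[X²] = 0.27·10.49 + 0.56·60.5 + 0.17·15.85 = 39.4068.

39.407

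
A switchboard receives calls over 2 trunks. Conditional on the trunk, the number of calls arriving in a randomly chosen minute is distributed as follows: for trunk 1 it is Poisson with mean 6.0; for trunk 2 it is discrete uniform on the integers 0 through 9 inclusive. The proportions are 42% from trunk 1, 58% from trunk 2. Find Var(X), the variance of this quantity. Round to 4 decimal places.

Per component, 1: μ=6, E[X²]=42; 2: μ=4.5, E[X²]=28.5.
E[X] = 0.42·6 + 0.58·4.5 = 5.13.
E[X²] = 0.42·42 + 0.58·28.5 = 34.17.
Var(X) = E[X²] − (E[X])² = 34.17 − 26.3169 = 7.8531.

7.8531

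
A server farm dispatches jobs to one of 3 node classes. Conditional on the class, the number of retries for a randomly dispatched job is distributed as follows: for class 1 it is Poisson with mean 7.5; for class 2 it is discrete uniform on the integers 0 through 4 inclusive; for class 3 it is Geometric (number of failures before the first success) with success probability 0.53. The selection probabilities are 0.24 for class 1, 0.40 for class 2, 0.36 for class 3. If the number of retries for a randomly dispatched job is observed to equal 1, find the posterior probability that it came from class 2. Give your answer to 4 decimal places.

Likelihoods P(X=1 | ·): 1: 0.00414813; 2: 0.2; 3: 0.2491.
Posterior ∝ prior × likelihood. Numerator for 2: 0.4·0.2 = 0.08.
Normalizing constant: 0.24·0.00414813 + 0.4·0.2 + 0.36·0.2491 = 0.170672.
P(2 | observation) = 0.08 / 0.170672 = 0.468737.

0.4687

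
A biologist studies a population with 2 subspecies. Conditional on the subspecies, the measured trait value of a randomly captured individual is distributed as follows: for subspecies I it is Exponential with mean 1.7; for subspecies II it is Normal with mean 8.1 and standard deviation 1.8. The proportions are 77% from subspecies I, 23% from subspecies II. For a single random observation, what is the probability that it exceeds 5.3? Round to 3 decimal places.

0.250

Conditional on each subspecies, P(X > 5.3): I: 0.0442612; II: 0.940093.
By total probability, P(X > 5.3) = 0.77·0.0442612 + 0.23·0.940093 = 0.250303.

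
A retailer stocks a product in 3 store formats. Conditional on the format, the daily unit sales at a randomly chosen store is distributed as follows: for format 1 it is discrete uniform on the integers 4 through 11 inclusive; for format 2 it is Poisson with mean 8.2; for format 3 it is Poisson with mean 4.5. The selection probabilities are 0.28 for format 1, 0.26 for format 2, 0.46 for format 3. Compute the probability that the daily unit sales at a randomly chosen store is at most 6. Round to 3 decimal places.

Conditional on each format, P(X ≤ 6): 1: 0.375; 2: 0.289562; 3: 0.831051.
By total probability, P(X ≤ 6) = 0.28·0.375 + 0.26·0.289562 + 0.46·0.831051 = 0.562569.

0.563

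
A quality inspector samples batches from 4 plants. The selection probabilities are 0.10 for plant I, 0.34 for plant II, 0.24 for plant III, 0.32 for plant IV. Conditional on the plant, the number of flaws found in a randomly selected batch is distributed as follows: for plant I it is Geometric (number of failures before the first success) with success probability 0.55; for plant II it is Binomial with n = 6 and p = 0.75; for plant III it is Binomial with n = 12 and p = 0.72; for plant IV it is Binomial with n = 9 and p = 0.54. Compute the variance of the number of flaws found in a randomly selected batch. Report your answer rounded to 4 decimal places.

6.7893

Per component, I: μ=0.818182, E[X²]=2.15702; II: μ=4.5, E[X²]=21.375; III: μ=8.64, E[X²]=77.0688; IV: μ=4.86, E[X²]=25.8552.
E[X] = 0.1·0.818182 + 0.34·4.5 + 0.24·8.64 + 0.32·4.86 = 5.24062.
E[X²] = 0.1·2.15702 + 0.34·21.375 + 0.24·77.0688 + 0.32·25.8552 = 34.2534.
Var(X) = E[X²] − (E[X])² = 34.2534 − 27.4641 = 6.7893.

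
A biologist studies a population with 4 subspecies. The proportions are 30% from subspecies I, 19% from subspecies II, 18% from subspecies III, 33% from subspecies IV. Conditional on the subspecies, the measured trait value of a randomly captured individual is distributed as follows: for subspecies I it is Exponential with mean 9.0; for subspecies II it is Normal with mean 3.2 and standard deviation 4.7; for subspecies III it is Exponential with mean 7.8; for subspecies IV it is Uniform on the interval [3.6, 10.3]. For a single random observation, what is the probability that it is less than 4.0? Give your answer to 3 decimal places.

Conditional on each subspecies, P(X < 4.0): I: 0.35882; II: 0.567579; III: 0.401196; IV: 0.0597015.
By total probability, P(X < 4.0) = 0.3·0.35882 + 0.19·0.567579 + 0.18·0.401196 + 0.33·0.0597015 = 0.307403.

0.307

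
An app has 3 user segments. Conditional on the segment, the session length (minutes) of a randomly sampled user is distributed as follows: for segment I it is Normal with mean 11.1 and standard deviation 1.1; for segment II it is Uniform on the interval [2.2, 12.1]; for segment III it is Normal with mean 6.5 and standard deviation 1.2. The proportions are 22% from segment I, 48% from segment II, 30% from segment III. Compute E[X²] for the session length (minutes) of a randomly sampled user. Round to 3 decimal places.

68.939

For each component E[X²] = Var + (mean)², giving I: 124.42; II: 59.29; III: 43.69.
Overall E[X²] = 0.22·124.42 + 0.48·59.29 + 0.3·43.69 = 68.9386.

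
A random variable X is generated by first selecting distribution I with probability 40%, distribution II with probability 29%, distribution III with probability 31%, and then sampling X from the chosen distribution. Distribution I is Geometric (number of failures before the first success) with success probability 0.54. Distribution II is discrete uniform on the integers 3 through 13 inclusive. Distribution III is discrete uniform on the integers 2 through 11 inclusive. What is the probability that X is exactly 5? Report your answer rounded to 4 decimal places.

Conditional on each component, P(X = 5): I: 0.011122; II: 0.0909091; III: 0.1.
By total probability, P(X = 5) = 0.4·0.011122 + 0.29·0.0909091 + 0.31·0.1 = 0.0618124.

0.0618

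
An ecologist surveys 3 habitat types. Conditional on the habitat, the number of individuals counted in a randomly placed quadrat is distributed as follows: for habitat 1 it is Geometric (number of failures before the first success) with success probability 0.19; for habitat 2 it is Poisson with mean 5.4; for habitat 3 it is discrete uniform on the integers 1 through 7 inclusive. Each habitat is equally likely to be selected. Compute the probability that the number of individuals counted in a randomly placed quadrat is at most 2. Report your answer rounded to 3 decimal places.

0.283

Conditional on each habitat, P(X ≤ 2): 1: 0.468559; 2: 0.0947579; 3: 0.285714.
By total probability, P(X ≤ 2) = 0.333333·0.468559 + 0.333333·0.0947579 + 0.333333·0.285714 = 0.28301.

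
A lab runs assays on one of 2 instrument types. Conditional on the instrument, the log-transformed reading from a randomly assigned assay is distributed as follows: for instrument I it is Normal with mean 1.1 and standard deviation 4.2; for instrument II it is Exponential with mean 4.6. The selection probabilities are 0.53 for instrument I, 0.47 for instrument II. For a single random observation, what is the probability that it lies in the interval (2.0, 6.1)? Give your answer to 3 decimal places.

0.338

Conditional on each instrument, P(2.0 < X < 6.1): I: 0.298232; II: 0.381891.
By total probability, P(2.0 < X < 6.1) = 0.53·0.298232 + 0.47·0.381891 = 0.337552.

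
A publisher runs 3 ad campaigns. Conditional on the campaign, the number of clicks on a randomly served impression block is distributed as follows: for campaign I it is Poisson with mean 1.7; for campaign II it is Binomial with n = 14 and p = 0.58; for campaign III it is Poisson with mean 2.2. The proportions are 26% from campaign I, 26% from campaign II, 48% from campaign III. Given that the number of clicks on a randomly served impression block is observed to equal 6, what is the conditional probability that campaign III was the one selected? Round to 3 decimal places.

Likelihoods P(X=6 | ·): I: 0.00612436; II: 0.110692; III: 0.0174484.
Posterior ∝ prior × likelihood. Numerator for III: 0.48·0.0174484 = 0.00837523.
Normalizing constant: 0.26·0.00612436 + 0.26·0.110692 + 0.48·0.0174484 = 0.0387476.
P(III | observation) = 0.00837523 / 0.0387476 = 0.216149.

0.216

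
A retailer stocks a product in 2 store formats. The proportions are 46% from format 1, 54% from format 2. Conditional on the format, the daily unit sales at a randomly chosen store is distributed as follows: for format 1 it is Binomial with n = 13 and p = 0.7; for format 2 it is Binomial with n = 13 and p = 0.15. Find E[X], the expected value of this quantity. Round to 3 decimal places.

Component means — 1: 9.1; 2: 1.95.
E[X] = 0.46·9.1 + 0.54·1.95 = 5.239.

5.239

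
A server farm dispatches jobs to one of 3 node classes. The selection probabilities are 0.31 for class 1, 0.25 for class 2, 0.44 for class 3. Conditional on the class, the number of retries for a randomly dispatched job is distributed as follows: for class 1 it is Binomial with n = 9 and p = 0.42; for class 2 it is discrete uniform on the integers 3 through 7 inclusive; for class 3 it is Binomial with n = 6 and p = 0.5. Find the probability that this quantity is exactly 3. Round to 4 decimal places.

Conditional on each class, P(X = 3): 1: 0.236916; 2: 0.2; 3: 0.3125.
By total probability, P(X = 3) = 0.31·0.236916 + 0.25·0.2 + 0.44·0.3125 = 0.260944.

0.2609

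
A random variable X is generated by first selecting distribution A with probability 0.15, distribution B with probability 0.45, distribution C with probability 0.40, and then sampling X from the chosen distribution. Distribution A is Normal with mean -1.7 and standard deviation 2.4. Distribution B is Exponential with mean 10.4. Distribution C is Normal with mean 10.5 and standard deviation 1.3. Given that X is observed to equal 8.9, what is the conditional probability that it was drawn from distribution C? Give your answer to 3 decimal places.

Likelihoods f(8.9 | ·): A: 9.6565e-06; B: 0.0408612; C: 0.143891.
Posterior ∝ prior × likelihood. Numerator for C: 0.4·0.143891 = 0.0575564.
Normalizing constant: 0.15·9.6565e-06 + 0.45·0.0408612 + 0.4·0.143891 = 0.0759454.
P(C | observation) = 0.0575564 / 0.0759454 = 0.757866.

0.758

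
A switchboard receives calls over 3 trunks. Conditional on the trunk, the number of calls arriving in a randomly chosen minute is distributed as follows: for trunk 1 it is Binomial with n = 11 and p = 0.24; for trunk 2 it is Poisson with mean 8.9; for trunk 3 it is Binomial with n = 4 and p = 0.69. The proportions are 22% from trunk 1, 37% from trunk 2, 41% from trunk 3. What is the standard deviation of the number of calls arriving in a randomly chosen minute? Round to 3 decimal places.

Per component, 1: μ=2.64, E[X²]=8.976; 2: μ=8.9, E[X²]=88.11; 3: μ=2.76, E[X²]=8.4732.
E[X] = 0.22·2.64 + 0.37·8.9 + 0.41·2.76 = 5.0054.
E[X²] = 0.22·8.976 + 0.37·88.11 + 0.41·8.4732 = 38.0494.
Var(X) = E[X²] − (E[X])² = 38.0494 − 25.054 = 12.9954.
SD(X) = √12.9954 = 3.60491.

3.605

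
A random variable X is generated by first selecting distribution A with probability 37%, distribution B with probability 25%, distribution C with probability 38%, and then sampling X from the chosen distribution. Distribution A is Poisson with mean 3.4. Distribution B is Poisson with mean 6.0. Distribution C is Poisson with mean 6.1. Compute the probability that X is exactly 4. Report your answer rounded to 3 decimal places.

0.151

Conditional on each component, P(X = 4): A: 0.185825; B: 0.133853; C: 0.129393.
By total probability, P(X = 4) = 0.37·0.185825 + 0.25·0.133853 + 0.38·0.129393 = 0.151388.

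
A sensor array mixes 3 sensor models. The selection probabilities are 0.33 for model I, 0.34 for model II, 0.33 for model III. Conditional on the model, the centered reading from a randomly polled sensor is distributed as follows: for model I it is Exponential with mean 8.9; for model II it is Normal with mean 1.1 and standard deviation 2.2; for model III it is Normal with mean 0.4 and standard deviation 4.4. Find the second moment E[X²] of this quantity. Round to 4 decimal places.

60.7772

For each component E[X²] = Var + (mean)², giving I: 158.42; II: 6.05; III: 19.52.
Overall E[X²] = 0.33·158.42 + 0.34·6.05 + 0.33·19.52 = 60.7772.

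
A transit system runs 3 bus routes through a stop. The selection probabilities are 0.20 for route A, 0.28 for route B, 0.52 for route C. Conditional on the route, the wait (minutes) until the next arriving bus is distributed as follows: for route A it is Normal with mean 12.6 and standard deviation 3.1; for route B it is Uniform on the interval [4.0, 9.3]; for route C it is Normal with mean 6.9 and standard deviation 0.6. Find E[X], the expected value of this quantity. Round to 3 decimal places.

Component means — A: 12.6; B: 6.65; C: 6.9.
E[X] = 0.2·12.6 + 0.28·6.65 + 0.52·6.9 = 7.97.

7.970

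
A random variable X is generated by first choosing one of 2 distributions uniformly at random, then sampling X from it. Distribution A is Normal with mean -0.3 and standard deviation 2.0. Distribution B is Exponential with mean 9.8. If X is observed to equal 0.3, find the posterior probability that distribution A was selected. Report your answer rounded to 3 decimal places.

Likelihoods f(0.3 | ·): A: 0.190694; B: 0.0989644.
Posterior ∝ prior × likelihood. Numerator for A: 0.5·0.190694 = 0.095347.
Normalizing constant: 0.5·0.190694 + 0.5·0.0989644 = 0.144829.
P(A | observation) = 0.095347 / 0.144829 = 0.658341.

0.658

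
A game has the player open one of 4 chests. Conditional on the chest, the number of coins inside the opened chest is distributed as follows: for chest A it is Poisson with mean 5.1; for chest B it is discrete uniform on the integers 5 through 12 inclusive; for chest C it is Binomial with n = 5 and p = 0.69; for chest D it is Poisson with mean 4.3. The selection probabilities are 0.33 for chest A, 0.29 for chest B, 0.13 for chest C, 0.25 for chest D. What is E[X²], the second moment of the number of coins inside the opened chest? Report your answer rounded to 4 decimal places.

40.1252

For each component E[X²] = Var + (mean)², giving A: 31.11; B: 77.5; C: 12.972; D: 22.79.
Overall E[X²] = 0.33·31.11 + 0.29·77.5 + 0.13·12.972 + 0.25·22.79 = 40.1252.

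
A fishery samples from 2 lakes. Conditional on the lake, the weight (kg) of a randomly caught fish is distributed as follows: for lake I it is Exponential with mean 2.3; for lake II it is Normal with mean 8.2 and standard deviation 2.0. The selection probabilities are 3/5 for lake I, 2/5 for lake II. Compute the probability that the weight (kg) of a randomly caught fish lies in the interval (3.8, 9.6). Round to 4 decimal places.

0.4034

Conditional on each lake, P(3.8 < X < 9.6): I: 0.176241; II: 0.744133.
By total probability, P(3.8 < X < 9.6) = 0.6·0.176241 + 0.4·0.744133 = 0.403398.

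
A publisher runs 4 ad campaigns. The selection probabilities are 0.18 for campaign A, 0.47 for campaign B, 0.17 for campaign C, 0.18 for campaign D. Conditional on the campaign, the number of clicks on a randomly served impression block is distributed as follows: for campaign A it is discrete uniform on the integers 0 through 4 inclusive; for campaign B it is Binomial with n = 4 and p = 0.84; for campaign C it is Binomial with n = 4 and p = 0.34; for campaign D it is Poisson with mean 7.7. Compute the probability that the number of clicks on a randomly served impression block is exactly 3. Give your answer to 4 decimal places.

Conditional on each campaign, P(X = 3): A: 0.2; B: 0.379331; C: 0.103763; D: 0.0344551.
By total probability, P(X = 3) = 0.18·0.2 + 0.47·0.379331 + 0.17·0.103763 + 0.18·0.0344551 = 0.238127.

0.2381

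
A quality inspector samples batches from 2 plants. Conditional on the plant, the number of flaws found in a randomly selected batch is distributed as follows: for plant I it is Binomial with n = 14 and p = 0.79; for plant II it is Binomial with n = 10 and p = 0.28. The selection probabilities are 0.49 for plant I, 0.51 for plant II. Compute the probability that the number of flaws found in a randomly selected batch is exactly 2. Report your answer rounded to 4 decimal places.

Conditional on each plant, P(X = 2): I: 4.1776e-07; II: 0.254794.
By total probability, P(X = 2) = 0.49·4.1776e-07 + 0.51·0.254794 = 0.129945.

0.1299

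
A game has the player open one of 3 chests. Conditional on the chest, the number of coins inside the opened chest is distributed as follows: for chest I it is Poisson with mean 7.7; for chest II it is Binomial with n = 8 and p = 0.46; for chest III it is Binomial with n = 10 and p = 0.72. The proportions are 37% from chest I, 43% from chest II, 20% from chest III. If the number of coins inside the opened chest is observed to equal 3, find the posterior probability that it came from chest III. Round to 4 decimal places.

0.0099

Likelihoods P(X=3 | ·): I: 0.0344551; II: 0.250282; III: 0.00604345.
Posterior ∝ prior × likelihood. Numerator for III: 0.2·0.00604345 = 0.00120869.
Normalizing constant: 0.37·0.0344551 + 0.43·0.250282 + 0.2·0.00604345 = 0.121579.
P(III | observation) = 0.00120869 / 0.121579 = 0.00994164.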